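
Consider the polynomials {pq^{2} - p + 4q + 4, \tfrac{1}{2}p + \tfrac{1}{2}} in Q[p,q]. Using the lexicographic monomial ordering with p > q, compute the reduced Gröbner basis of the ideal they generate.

G = {p + 1, q^{2} - 4q - 5}

f_1 = pq^{2} - p + 4q + 4, LT = pq^{2}.
f_2 = \tfrac{1}{2}p + \tfrac{1}{2}, LT = p.

S(f_1,f_2): lcm = pq^{2}. S = -p - q^{2} + 4q + 4.
  reduce S modulo (f_1, f_2):
  remainder -q^{2} + 4q + 5 ≠ 0; add g_3 = -q^{2} + 4q + 5 to the basis.

The other S-polynomials (S(f_1,g_3), S(f_2,g_3)) all reduce to 0 modulo the current basis, so we have a Gröbner basis.
Inter-reduce: drop elements whose leading term is divisible by another's, tail-reduce, and make monic.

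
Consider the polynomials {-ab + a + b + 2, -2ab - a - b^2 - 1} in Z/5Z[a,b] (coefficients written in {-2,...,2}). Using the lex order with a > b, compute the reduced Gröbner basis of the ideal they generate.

The reduced Gröbner basis is the canonical form of the ideal for this ordering.

f_1 = -ab + a + b + 2, LT = ab.
f_2 = -2ab - a - b^2 - 1, LT = ab.

S(f_1,f_2): lcm = ab. S = a + 2b^2 - b.
  leading term a: no divisor's leading term divides it; move a to the remainder.
  leading term b^2: no divisor's leading term divides it; move 2b^2 to the remainder.
  leading term b: no divisor's leading term divides it; move -b to the remainder.
  remainder a + 2b^2 - b ≠ 0; add g_3 = a + 2b^2 - b to the basis.

S(f_1,g_3): lcm = ab. S = -a - 2b^3 + b^2 - b - 2.
  leading term a: subtract (-1)·g_3 from -a - 2b^3 + b^2 - b - 2 → -2b^3 - 2b^2 - 2b - 2
  leading term b^3: no divisor's leading term divides it; move -2b^3 to the remainder.
  leading term b^2: no divisor's leading term divides it; move -2b^2 to the remainder.
  leading term b: no divisor's leading term divides it; move -2b to the remainder.
  leading term 1: no divisor's leading term divides it; move -2 to the remainder.
  remainder -2b^3 - 2b^2 - 2b - 2 ≠ 0; add g_4 = -2b^3 - 2b^2 - 2b - 2 to the basis.

S(f_2,g_3): lcm = ab. S = -2a - 2b^3 - b^2 - 2.
  leading term a: subtract (-2)·g_3 from -2a - 2b^3 - b^2 - 2 → -2b^3 - 2b^2 - 2b - 2
  leading term b^3: subtract (1)·g_4 from -2b^3 - 2b^2 - 2b - 2 → 0
  remainder 0.

S(f_1,g_4): lcm = ab^3. S = -2ab^2 - ab - a - b^3 - 2b^2.
  leading term ab^2: subtract (2b)·f_1 from -2ab^2 - ab - a - b^3 - 2b^2 → 2ab - a - b^3 + b^2 + b
  leading term ab: subtract (-2)·f_1 from 2ab - a - b^3 + b^2 + b → a - b^3 + b^2 - 2b - 1
  leading term a: subtract (1)·g_3 from a - b^3 + b^2 - 2b - 1 → -b^3 - b^2 - b - 1
  leading term b^3: subtract (-2)·g_4 from -b^3 - b^2 - b - 1 → 0
  remainder 0.

S(f_2,g_4): lcm = ab^3. S = 2ab^2 - ab - a - 2b^4 - 2b^2.
  leading term ab^2: subtract (-2b)·f_1 from 2ab^2 - ab - a - 2b^4 - 2b^2 → ab - a - 2b^4 - b
  leading term ab: subtract (-1)·f_1 from ab - a - 2b^4 - b → -2b^4 + 2
  leading term b^4: subtract (b)·g_4 from -2b^4 + 2 → 2b^3 + 2b^2 + 2b + 2
  leading term b^3: subtract (-1)·g_4 from 2b^3 + 2b^2 + 2b + 2 → 0
  remainder 0.

S(g_3,g_4): leading monomials are coprime, so the S-polynomial reduces to 0 (Buchberger's first criterion).
Every S-polynomial of the final basis reduces to 0, so we have a Gröbner basis.
Inter-reduce: drop elements whose leading term is divisible by another's, tail-reduce, and make monic.

G = {a + 2b^2 - b, b^3 + b^2 + b + 1}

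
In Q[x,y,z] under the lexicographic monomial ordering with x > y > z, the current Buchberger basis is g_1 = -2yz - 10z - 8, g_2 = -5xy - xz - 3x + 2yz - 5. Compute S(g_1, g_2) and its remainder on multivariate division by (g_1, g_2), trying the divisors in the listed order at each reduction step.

lcm(LM(g_1), LM(g_2)) = xyz.
S = (lcm/LT(g_1))·g_1 − (lcm/LT(g_2))·g_2 = -1/5xz^2 + 22/5xz + 4x + 2/5yz^2 - z.
Reduce S modulo (g_1, g_2) in that order:
  leading term xz^2: no divisor's leading term divides it; move -1/5xz^2 to the remainder.
  leading term xz: no divisor's leading term divides it; move 22/5xz to the remainder.
  leading term x: no divisor's leading term divides it; move 4x to the remainder.
  leading term yz^2: subtract (-1/5z)·g_1 from 2/5yz^2 - z → -2z^2 - 13/5z
  leading term z^2: no divisor's leading term divides it; move -2z^2 to the remainder.
  leading term z: no divisor's leading term divides it; move -13/5z to the remainder.
The remainder -1/5xz^2 + 22/5xz + 4x - 2z^2 - 13/5z is nonzero, so it would be added as the next basis element.

S(g_1, g_2) = -1/5xz^2 + 22/5xz + 4x + 2/5yz^2 - z; remainder on division = -1/5xz^2 + 22/5xz + 4x - 2z^2 - 13/5z.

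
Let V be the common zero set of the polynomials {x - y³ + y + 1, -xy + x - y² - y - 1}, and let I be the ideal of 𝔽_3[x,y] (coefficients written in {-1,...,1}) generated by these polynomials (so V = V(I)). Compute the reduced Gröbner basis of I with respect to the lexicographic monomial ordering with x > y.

The reduced Gröbner basis is the canonical form of the ideal for this ordering.

f_1 = x - y³ + y + 1, LT = x.
f_2 = -xy + x - y² - y - 1, LT = xy.

S(f_1,f_2): lcm = xy. S = x - y⁴ - 1.
  reduce S modulo (f_1, f_2):
  remainder -y⁴ + y³ - y + 1 ≠ 0; add g_3 = -y⁴ + y³ - y + 1 to the basis.

The other S-polynomials (S(f_1,g_3), S(f_2,g_3)) all reduce to 0 modulo the current basis, so we have a Gröbner basis.
Inter-reduce: drop elements whose leading term is divisible by another's, tail-reduce, and make monic.

G = {x - y³ + y + 1, y⁴ - y³ + y - 1}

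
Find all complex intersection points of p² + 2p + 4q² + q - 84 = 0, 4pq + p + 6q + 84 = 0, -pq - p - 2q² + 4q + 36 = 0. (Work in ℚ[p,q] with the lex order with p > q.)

Compute a lex Gröbner basis by Buchberger's algorithm.
f_1 = p² + 2p + 4q² + q - 84, LT = p².
f_2 = 4pq + p + 6q + 84, LT = pq.
f_3 = -pq - p - 2q² + 4q + 36, LT = pq.

S(f_1,f_2): lcm = p²q. S = -¼p² + ½pq - 21p + 4q³ + q² - 84q.
  reduce S modulo (f_1, f_2, f_3):
  remainder -165/8p + 4q³ + 2q² - 169/2q - 63/2 ≠ 0; add h_4 = -165/8p + 4q³ + 2q² - 169/2q - 63/2 to the basis.

S(f_1,f_3): lcm = p²q. S = -p² - 2pq² + 6pq + 36p + 4q³ + q² - 84q.
  reduce S modulo (f_1, f_2, f_3, h_4):
  remainder 608/55q³ + 634/55q² - 43951/220q - 15183/55 ≠ 0; add h_5 = 608/55q³ + 634/55q² - 43951/220q - 15183/55 to the basis.

S(f_2,f_3): lcm = pq. S = -¾p - 2q² + 11/2q + 57.
  reduce S modulo (f_1, f_2, f_3, h_4, h_5):
  remainder -73/38q² + 1807/304q + 4143/76 ≠ 0; add h_6 = -73/38q² + 1807/304q + 4143/76 to the basis.

S(f_2,h_4): lcm = pq. S = ¼p + 32/165q⁴ + 16/165q³ - 676/165q² - 3/110q + 21.
  reduce S modulo (f_1, f_2, f_3, h_4, h_5, h_6):
  remainder 52887/44384q + 52887/11096 ≠ 0; add h_7 = 52887/44384q + 52887/11096 to the basis.

The other S-polynomials (S(f_1,h_4), S(f_3,h_4), S(f_1,h_5), S(f_2,h_5), S(f_3,h_5), S(h_4,h_5), S(f_1,h_6), S(f_2,h_6), S(f_3,h_6), S(h_4,h_6), S(h_5,h_6), S(f_1,h_7), S(f_2,h_7), S(f_3,h_7), S(h_4,h_7), S(h_5,h_7), S(h_6,h_7)) all reduce to 0 modulo the current basis, so we have a Gröbner basis.
Inter-reduce: drop elements whose leading term is divisible by another's, tail-reduce, and make monic.
Reduced Gröbner basis: {p - 4, q + 4}.

Elimination: the polynomial q + 4 lies in the elimination ideal for q, so q ∈ {-4}. For each such q, the remaining basis elements (now univariate) give the rest of the solution.
  q = -4: the earlier basis element becomes p - 4 = 0, giving p = 4 — point (4, -4).

{(4, -4)}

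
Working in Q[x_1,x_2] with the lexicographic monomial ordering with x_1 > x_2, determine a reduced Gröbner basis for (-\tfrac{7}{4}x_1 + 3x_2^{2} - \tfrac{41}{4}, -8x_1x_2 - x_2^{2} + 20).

f_1 = -\tfrac{7}{4}x_1 + 3x_2^{2} - \tfrac{41}{4}, LT = x_1.
f_2 = -8x_1x_2 - x_2^{2} + 20, LT = x_1x_2.

S(f_1,f_2): lcm = x_1x_2. S = -\tfrac{12}{7}x_2^{3} - \tfrac{1}{8}x_2^{2} + \tfrac{41}{7}x_2 + \tfrac{5}{2}.
  leading term x_2^{3}: no divisor's leading term divides it; move -\tfrac{12}{7}x_2^{3} to the remainder.
  leading term x_2^{2}: no divisor's leading term divides it; move -\tfrac{1}{8}x_2^{2} to the remainder.
  leading term x_2: no divisor's leading term divides it; move \tfrac{41}{7}x_2 to the remainder.
  leading term 1: no divisor's leading term divides it; move \tfrac{5}{2} to the remainder.
  remainder -\tfrac{12}{7}x_2^{3} - \tfrac{1}{8}x_2^{2} + \tfrac{41}{7}x_2 + \tfrac{5}{2} ≠ 0; add g_3 = -\tfrac{12}{7}x_2^{3} - \tfrac{1}{8}x_2^{2} + \tfrac{41}{7}x_2 + \tfrac{5}{2} to the basis.

The other S-polynomials (S(f_1,g_3), S(f_2,g_3)) all reduce to 0 modulo the current basis, so we have a Gröbner basis.
Inter-reduce: drop elements whose leading term is divisible by another's, tail-reduce, and make monic.

G = {x_1 - \tfrac{12}{7}x_2^{2} + \tfrac{41}{7}, x_2^{3} + \tfrac{7}{96}x_2^{2} - \tfrac{41}{12}x_2 - \tfrac{35}{24}}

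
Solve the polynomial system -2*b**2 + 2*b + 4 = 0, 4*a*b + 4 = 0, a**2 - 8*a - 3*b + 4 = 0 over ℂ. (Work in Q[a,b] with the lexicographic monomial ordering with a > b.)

{(1, -1)}

Compute a lex Gröbner basis by Buchberger's algorithm.
f_1 = -2*b**2 + 2*b + 4, LT = b**2.
f_2 = 4*a*b + 4, LT = a*b.
f_3 = a**2 - 8*a - 3*b + 4, LT = a**2.

S(f_1,f_2): lcm = a*b**2. S = -a*b - 2*a - b.
  leading term a*b: subtract (-1/4)·f_2 from -a*b - 2*a - b → -2*a - b + 1
  leading term a: no divisor's leading term divides it; move -2*a to the remainder.
  leading term b: no divisor's leading term divides it; move -b to the remainder.
  leading term 1: no divisor's leading term divides it; move 1 to the remainder.
  remainder -2*a - b + 1 ≠ 0; add h_4 = -2*a - b + 1 to the basis.

S(f_2,f_3): lcm = a**2*b. S = 8*a*b + a + 3*b**2 - 4*b.
  leading term a*b: subtract (2)·f_2 from 8*a*b + a + 3*b**2 - 4*b → a + 3*b**2 - 4*b - 8
  leading term a: subtract (-1/2)·h_4 from a + 3*b**2 - 4*b - 8 → 3*b**2 - 9/2*b - 15/2
  leading term b**2: subtract (-3/2)·f_1 from 3*b**2 - 9/2*b - 15/2 → -3/2*b - 3/2
  leading term b: no divisor's leading term divides it; move -3/2*b to the remainder.
  leading term 1: no divisor's leading term divides it; move -3/2 to the remainder.
  remainder -3/2*b - 3/2 ≠ 0; add h_5 = -3/2*b - 3/2 to the basis.

The other S-polynomials (S(f_1,f_3), S(f_1,h_4), S(f_2,h_4), S(f_3,h_4), S(f_1,h_5), S(f_2,h_5), S(f_3,h_5), S(h_4,h_5)) all reduce to 0 modulo the current basis, so we have a Gröbner basis.
Inter-reduce: drop elements whose leading term is divisible by another's, tail-reduce, and make monic.
Reduced Gröbner basis: {a - 1, b + 1}.

A lex Gröbner basis eliminates variables successively. Here b + 1 depends only on b, with roots {-1}; lifting each root through the earlier basis elements recovers the full solutions.
  b = -1: the earlier basis element becomes a - 1 = 0, giving a = 1 — point (1, -1).
Check: every point annihilates each of the original generators.
This is the nonlinear analogue of row-reducing a linear system.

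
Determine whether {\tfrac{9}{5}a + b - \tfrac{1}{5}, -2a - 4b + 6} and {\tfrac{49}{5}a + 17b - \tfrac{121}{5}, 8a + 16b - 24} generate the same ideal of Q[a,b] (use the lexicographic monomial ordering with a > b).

Two ideals are equal iff their reduced Gröbner bases coincide (the reduced basis is unique for a fixed ordering).
Buchberger on the first generating set:
f_1 = \tfrac{9}{5}a + b - \tfrac{1}{5}, LT = a.
f_2 = -2a - 4b + 6, LT = a.

S(f_1,f_2): lcm = a. S = -\tfrac{13}{9}b + \tfrac{26}{9}.
  leading term b: no divisor's leading term divides it; move -\tfrac{13}{9}b to the remainder.
  leading term 1: no divisor's leading term divides it; move \tfrac{26}{9} to the remainder.
  remainder -\tfrac{13}{9}b + \tfrac{26}{9} ≠ 0; add g_3 = -\tfrac{13}{9}b + \tfrac{26}{9} to the basis.

The other S-polynomials (S(f_1,g_3), S(f_2,g_3)) all reduce to 0 modulo the current basis, so we have a Gröbner basis.
Inter-reduce: drop elements whose leading term is divisible by another's, tail-reduce, and make monic.
Reduced Gröbner basis: {a + 1, b - 2}.

Buchberger on the second generating set:
h_1 = \tfrac{49}{5}a + 17b - \tfrac{121}{5}, LT = a.
h_2 = 8a + 16b - 24, LT = a.

S(h_1,h_2): lcm = a. S = -\tfrac{13}{49}b + \tfrac{26}{49}.
  leading term b: no divisor's leading term divides it; move -\tfrac{13}{49}b to the remainder.
  leading term 1: no divisor's leading term divides it; move \tfrac{26}{49} to the remainder.
  remainder -\tfrac{13}{49}b + \tfrac{26}{49} ≠ 0; add k_3 = -\tfrac{13}{49}b + \tfrac{26}{49} to the basis.

The other S-polynomials (S(h_1,k_3), S(h_2,k_3)) all reduce to 0 modulo the current basis, so we have a Gröbner basis.
Inter-reduce: drop elements whose leading term is divisible by another's, tail-reduce, and make monic.
Reduced Gröbner basis: {a + 1, b - 2}.

The two bases agree; hence the ideals are identical.

Yes, the ideals are equal.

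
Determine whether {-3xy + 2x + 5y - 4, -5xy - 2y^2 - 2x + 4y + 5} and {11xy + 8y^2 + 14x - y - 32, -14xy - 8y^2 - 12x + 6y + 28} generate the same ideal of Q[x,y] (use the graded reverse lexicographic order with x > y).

Two ideals are equal iff their reduced Gröbner bases coincide (the reduced basis is unique for a fixed ordering).
Buchberger on the first generating set:
f_1 = -3xy + 2x + 5y - 4, LT = xy.
f_2 = -5xy - 2y^2 - 2x + 4y + 5, LT = xy.

S(f_1,f_2): lcm = xy. S = -2/5y^2 - 16/15x - 13/15y + 7/3.
  leading term y^2: no divisor's leading term divides it; move -2/5y^2 to the remainder.
  leading term x: no divisor's leading term divides it; move -16/15x to the remainder.
  leading term y: no divisor's leading term divides it; move -13/15y to the remainder.
  leading term 1: no divisor's leading term divides it; move 7/3 to the remainder.
  remainder -2/5y^2 - 16/15x - 13/15y + 7/3 ≠ 0; add g_3 = -2/5y^2 - 16/15x - 13/15y + 7/3 to the basis.

S(f_1,g_3): lcm = xy^2. S = -8/3x^2 - 17/6xy - 5/3y^2 + 35/6x + 4/3y.
  leading term x^2: no divisor's leading term divides it; move -8/3x^2 to the remainder.
  leading term xy: subtract (17/18)·f_1 from -17/6xy - 5/3y^2 + 35/6x + 4/3y → -5/3y^2 + 71/18x - 61/18y + 34/9
  leading term y^2: subtract (25/6)·g_3 from -5/3y^2 + 71/18x - 61/18y + 34/9 → 151/18x + 2/9y - 107/18
  leading term x: no divisor's leading term divides it; move 151/18x to the remainder.
  leading term y: no divisor's leading term divides it; move 2/9y to the remainder.
  leading term 1: no divisor's leading term divides it; move -107/18 to the remainder.
  remainder -8/3x^2 + 151/18x + 2/9y - 107/18 ≠ 0; add g_4 = -8/3x^2 + 151/18x + 2/9y - 107/18 to the basis.

The other S-polynomials (S(f_2,g_3), S(f_1,g_4), S(f_2,g_4), S(g_3,g_4)) all reduce to 0 modulo the current basis, so we have a Gröbner basis.
Inter-reduce: drop elements whose leading term is divisible by another's, tail-reduce, and make monic.
Reduced Gröbner basis: {x^2 - 151/48x - 1/12y + 107/48, xy - 2/3x - 5/3y + 4/3, y^2 + 8/3x + 13/6y - 35/6}.

Buchberger on the second generating set:
h_1 = 11xy + 8y^2 + 14x - y - 32, LT = xy.
h_2 = -14xy - 8y^2 - 12x + 6y + 28, LT = xy.

S(h_1,h_2): lcm = xy. S = 12/77y^2 + 32/77x + 26/77y - 10/11.
  leading term y^2: no divisor's leading term divides it; move 12/77y^2 to the remainder.
  leading term x: no divisor's leading term divides it; move 32/77x to the remainder.
  leading term y: no divisor's leading term divides it; move 26/77y to the remainder.
  leading term 1: no divisor's leading term divides it; move -10/11 to the remainder.
  remainder 12/77y^2 + 32/77x + 26/77y - 10/11 ≠ 0; add k_3 = 12/77y^2 + 32/77x + 26/77y - 10/11 to the basis.

S(h_1,k_3): lcm = xy^2. S = 8/11y^3 - 8/3x^2 - 59/66xy - 1/11y^2 + 35/6x - 32/11y.
  leading term y^3: subtract (14/3y)·k_3 from 8/11y^3 - 8/3x^2 - 59/66xy - 1/11y^2 + 35/6x - 32/11y → -8/3x^2 - 17/6xy - 5/3y^2 + 35/6x + 4/3y
  leading term x^2: no divisor's leading term divides it; move -8/3x^2 to the remainder.
  leading term xy: subtract (-17/66)·h_1 from -17/6xy - 5/3y^2 + 35/6x + 4/3y → 13/33y^2 + 623/66x + 71/66y - 272/33
  leading term y^2: subtract (91/36)·k_3 from 13/33y^2 + 623/66x + 71/66y - 272/33 → 151/18x + 2/9y - 107/18
  leading term x: no divisor's leading term divides it; move 151/18x to the remainder.
  leading term y: no divisor's leading term divides it; move 2/9y to the remainder.
  leading term 1: no divisor's leading term divides it; move -107/18 to the remainder.
  remainder -8/3x^2 + 151/18x + 2/9y - 107/18 ≠ 0; add k_4 = -8/3x^2 + 151/18x + 2/9y - 107/18 to the basis.

The other S-polynomials (S(h_2,k_3), S(h_1,k_4), S(h_2,k_4), S(k_3,k_4)) all reduce to 0 modulo the current basis, so we have a Gröbner basis.
Inter-reduce: drop elements whose leading term is divisible by another's, tail-reduce, and make monic.
Reduced Gröbner basis: {x^2 - 151/48x - 1/12y + 107/48, xy - 2/3x - 5/3y + 4/3, y^2 + 8/3x + 13/6y - 35/6}.

The two bases agree; hence the ideals are identical.

Yes, the ideals are equal.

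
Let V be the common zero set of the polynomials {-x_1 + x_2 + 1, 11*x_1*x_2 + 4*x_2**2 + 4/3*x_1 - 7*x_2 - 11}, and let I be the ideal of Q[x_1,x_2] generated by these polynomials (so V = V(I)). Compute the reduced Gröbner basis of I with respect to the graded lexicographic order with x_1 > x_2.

G = {x_2**2 + 16/45*x_2 - 29/45, x_1 - x_2 - 1}

f_1 = -x_1 + x_2 + 1, LT = x_1.
f_2 = 11*x_1*x_2 + 4*x_2**2 + 4/3*x_1 - 7*x_2 - 11, LT = x_1*x_2.

S(f_1,f_2): lcm = x_1*x_2. S = -15/11*x_2**2 - 4/33*x_1 - 4/11*x_2 + 1.
  reduce S modulo (f_1, f_2):
  remainder -15/11*x_2**2 - 16/33*x_2 + 29/33 ≠ 0; add g_3 = -15/11*x_2**2 - 16/33*x_2 + 29/33 to the basis.

The other S-polynomials (S(f_1,g_3), S(f_2,g_3)) all reduce to 0 modulo the current basis, so we have a Gröbner basis.
Inter-reduce: drop elements whose leading term is divisible by another's, tail-reduce, and make monic.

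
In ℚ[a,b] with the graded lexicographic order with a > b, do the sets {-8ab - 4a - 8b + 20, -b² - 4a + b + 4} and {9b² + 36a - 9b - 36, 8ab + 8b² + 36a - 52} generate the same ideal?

Equality of ideals is decidable: compute both reduced Gröbner bases (unique for the ordering) and check whether they agree.
Buchberger on the first generating set:
f_1 = -8ab - 4a - 8b + 20, LT = ab.
f_2 = -b² - 4a + b + 4, LT = b².

S(f_1,f_2): lcm = ab². S = -4a² + 3/2ab + b² + 4a - 5/2b.
  leading term a²: no divisor's leading term divides it; move -4a² to the remainder.
  leading term ab: subtract (-3/16)·f_1 from 3/2ab + b² + 4a - 5/2b → b² + 13/4a - 4b + 15/4
  leading term b²: subtract (-1)·f_2 from b² + 13/4a - 4b + 15/4 → -¾a - 3b + 31/4
  leading term a: no divisor's leading term divides it; move -¾a to the remainder.
  leading term b: no divisor's leading term divides it; move -3b to the remainder.
  leading term 1: no divisor's leading term divides it; move 31/4 to the remainder.
  remainder -4a² - ¾a - 3b + 31/4 ≠ 0; add g_3 = -4a² - ¾a - 3b + 31/4 to the basis.

S(f_1,g_3): lcm = a²b. S = ½a² + 13/16ab - ¾b² - 5/2a + 31/16b.
  leading term a²: subtract (-⅛)·g_3 from ½a² + 13/16ab - ¾b² - 5/2a + 31/16b → 13/16ab - ¾b² - 83/32a + 25/16b + 31/32
  leading term ab: subtract (-13/128)·f_1 from 13/16ab - ¾b² - 83/32a + 25/16b + 31/32 → -¾b² - 3a + ¾b + 3
  leading term b²: subtract (¾)·f_2 from -¾b² - 3a + ¾b + 3 → 0
  remainder 0.

S(f_2,g_3): leading monomials are coprime, so the S-polynomial reduces to 0 (Buchberger's first criterion).
Every S-polynomial of the final basis reduces to 0, so we have a Gröbner basis.
Inter-reduce: drop elements whose leading term is divisible by another's, tail-reduce, and make monic.
Reduced Gröbner basis: {a² + 3/16a + ¾b - 31/16, ab + ½a + b - 5/2, b² + 4a - b - 4}.

Buchberger on the second generating set:
h_1 = 9b² + 36a - 9b - 36, LT = b².
h_2 = 8ab + 8b² + 36a - 52, LT = ab.

S(h_1,h_2): lcm = ab². S = -b³ + 4a² - 11/2ab - 4a + 13/2b.
  leading term b³: subtract (-1/9b)·h_1 from -b³ + 4a² - 11/2ab - 4a + 13/2b → 4a² - 3/2ab - b² - 4a + 5/2b
  leading term a²: no divisor's leading term divides it; move 4a² to the remainder.
  leading term ab: subtract (-3/16)·h_2 from -3/2ab - b² - 4a + 5/2b → ½b² + 11/4a + 5/2b - 39/4
  leading term b²: subtract (1/18)·h_1 from ½b² + 11/4a + 5/2b - 39/4 → ¾a + 3b - 31/4
  leading term a: no divisor's leading term divides it; move ¾a to the remainder.
  leading term b: no divisor's leading term divides it; move 3b to the remainder.
  leading term 1: no divisor's leading term divides it; move -31/4 to the remainder.
  remainder 4a² + ¾a + 3b - 31/4 ≠ 0; add k_3 = 4a² + ¾a + 3b - 31/4 to the basis.

S(h_1,k_3): leading monomials are coprime, so the S-polynomial reduces to 0 (Buchberger's first criterion).
S(h_2,k_3): lcm = a²b. S = ab² + 9/2a² - 3/16ab - ¾b² - 13/2a + 31/16b.
  leading term ab²: subtract (1/9a)·h_1 from ab² + 9/2a² - 3/16ab - ¾b² - 13/2a + 31/16b → ½a² + 13/16ab - ¾b² - 5/2a + 31/16b
  leading term a²: subtract (⅛)·k_3 from ½a² + 13/16ab - ¾b² - 5/2a + 31/16b → 13/16ab - ¾b² - 83/32a + 25/16b + 31/32
  leading term ab: subtract (13/128)·h_2 from 13/16ab - ¾b² - 83/32a + 25/16b + 31/32 → -25/16b² - 25/4a + 25/16b + 25/4
  leading term b²: subtract (-25/144)·h_1 from -25/16b² - 25/4a + 25/16b + 25/4 → 0
  remainder 0.

Every S-polynomial of the final basis reduces to 0, so we have a Gröbner basis.
Inter-reduce: drop elements whose leading term is divisible by another's, tail-reduce, and make monic.
Reduced Gröbner basis: {a² + 3/16a + ¾b - 31/16, ab + ½a + b - 5/2, b² + 4a - b - 4}.

These coincide, so the ideals are equal.

Yes, the ideals are equal.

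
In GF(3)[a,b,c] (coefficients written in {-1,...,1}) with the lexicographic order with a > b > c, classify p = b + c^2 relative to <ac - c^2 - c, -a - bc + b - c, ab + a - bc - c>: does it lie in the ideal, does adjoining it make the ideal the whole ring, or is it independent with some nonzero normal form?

b + c^2 is independent of I; its normal form modulo I is b + c.

First compute the reduced Gröbner basis of I by Buchberger's algorithm.
f_1 = ac - c^2 - c, LT = ac.
f_2 = -a - bc + b - c, LT = a.
f_3 = ab + a - bc - c, LT = ab.

S(f_1,f_2): lcm = ac. S = -bc^2 + bc + c^2 - c.
  leading term bc^2: no divisor's leading term divides it; move -bc^2 to the remainder.
  leading term bc: no divisor's leading term divides it; move bc to the remainder.
  leading term c^2: no divisor's leading term divides it; move c^2 to the remainder.
  leading term c: no divisor's leading term divides it; move -c to the remainder.
  remainder -bc^2 + bc + c^2 - c ≠ 0; add h_4 = -bc^2 + bc + c^2 - c to the basis.

S(f_1,f_3): lcm = abc. S = -ac - bc + c^2.
  leading term ac: subtract (-1)·f_1 from -ac - bc + c^2 → -bc - c
  leading term bc: no divisor's leading term divides it; move -bc to the remainder.
  leading term c: no divisor's leading term divides it; move -c to the remainder.
  remainder -bc - c ≠ 0; add h_5 = -bc - c to the basis.

S(f_2,f_3): lcm = ab. S = -a + b^2c - b^2 - bc + c.
  leading term a: subtract (1)·f_2 from -a + b^2c - b^2 - bc + c → b^2c - b^2 - b - c
  leading term b^2c: subtract (-b)·h_5 from b^2c - b^2 - b - c → -b^2 - bc - b - c
  leading term b^2: no divisor's leading term divides it; move -b^2 to the remainder.
  leading term bc: subtract (1)·h_5 from -bc - b - c → -b
  leading term b: no divisor's leading term divides it; move -b to the remainder.
  remainder -b^2 - b ≠ 0; add h_6 = -b^2 - b to the basis.

S(f_3,h_4): lcm = abc^2. S = abc - ac^2 - ac - bc^3 - c^3.
  leading term abc: subtract (b)·f_1 from abc - ac^2 - ac - bc^3 - c^3 → -ac^2 - ac - bc^3 + bc^2 + bc - c^3
  leading term ac^2: subtract (-c)·f_1 from -ac^2 - ac - bc^3 + bc^2 + bc - c^3 → -ac - bc^3 + bc^2 + bc + c^3 - c^2
  leading term ac: subtract (-1)·f_1 from -ac - bc^3 + bc^2 + bc + c^3 - c^2 → -bc^3 + bc^2 + bc + c^3 + c^2 - c
  leading term bc^3: subtract (c)·h_4 from -bc^3 + bc^2 + bc + c^3 + c^2 - c → bc - c^2 - c
  leading term bc: subtract (-1)·h_5 from bc - c^2 - c → -c^2 + c
  leading term c^2: no divisor's leading term divides it; move -c^2 to the remainder.
  leading term c: no divisor's leading term divides it; move c to the remainder.
  remainder -c^2 + c ≠ 0; add h_7 = -c^2 + c to the basis.

The other S-polynomials (S(f_1,h_4), S(f_2,h_4), S(f_1,h_5), S(f_2,h_5), S(f_3,h_5), S(h_4,h_5), S(f_1,h_6), S(f_2,h_6), S(f_3,h_6), S(h_4,h_6), S(h_5,h_6), S(f_1,h_7), S(f_2,h_7), S(f_3,h_7), S(h_4,h_7), S(h_5,h_7), S(h_6,h_7)) all reduce to 0 modulo the current basis, so we have a Gröbner basis.
Inter-reduce: drop elements whose leading term is divisible by another's, tail-reduce, and make monic.
Reduced Gröbner basis: {a - b, b^2 + b, bc + c, c^2 - c}.
Label its elements g_1 = a - b, g_2 = b^2 + b, g_3 = bc + c, g_4 = c^2 - c.

Reduce p = b + c^2 modulo G:
  leading term b: no divisor's leading term divides it; move b to the remainder.
  leading term c^2: subtract (1)·g_4 from c^2 → c
  leading term c: no divisor's leading term divides it; move c to the remainder.
  normal form = b + c.
The normal form is nonzero, so p ∉ I. Since p minus its normal form lies in I, I + (p) = I + (r) where r = b + c; decide whether this ideal is the whole ring.
Run Buchberger on G together with r (pairs among the g_i already reduce to 0 since G is a Gröbner basis):
g_1 = a - b, LT = a.
g_2 = b^2 + b, LT = b^2.
g_3 = bc + c, LT = bc.
g_4 = c^2 - c, LT = c^2.
r = b + c, LT = b.

The S-polynomials (S(g_1,g_2), S(g_1,g_3), S(g_1,g_4), S(g_1,r), S(g_2,g_3), S(g_2,g_4), S(g_2,r), S(g_3,g_4), S(g_3,r), S(g_4,r)) all reduce to 0 modulo the current basis, so we have a Gröbner basis.
Inter-reduce: drop elements whose leading term is divisible by another's, tail-reduce, and make monic.
Reduced Gröbner basis: {a + c, b + c, c^2 - c}.
The reduced Gröbner basis of I + (p) is {a + c, b + c, c^2 - c} ≠ {1}, a proper ideal, so the enlarged system stays consistent: p is independent of I, with normal form b + c.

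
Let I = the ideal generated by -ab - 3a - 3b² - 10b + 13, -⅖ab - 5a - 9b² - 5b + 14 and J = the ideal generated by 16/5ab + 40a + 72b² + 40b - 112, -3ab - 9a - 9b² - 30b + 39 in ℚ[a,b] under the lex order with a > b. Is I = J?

Yes, the ideals are equal.

For a fixed monomial order, each ideal has a unique reduced Gröbner basis; comparing bases decides equality.
Buchberger on the first generating set:
f_1 = -ab - 3a - 3b² - 10b + 13, LT = ab.
f_2 = -⅖ab - 5a - 9b² - 5b + 14, LT = ab.

S(f_1,f_2): lcm = ab. S = -19/2a - 39/2b² - 5/2b + 22.
  leading term a: no divisor's leading term divides it; move -19/2a to the remainder.
  leading term b²: no divisor's leading term divides it; move -39/2b² to the remainder.
  leading term b: no divisor's leading term divides it; move -5/2b to the remainder.
  leading term 1: no divisor's leading term divides it; move 22 to the remainder.
  remainder -19/2a - 39/2b² - 5/2b + 22 ≠ 0; add g_3 = -19/2a - 39/2b² - 5/2b + 22 to the basis.

S(f_1,g_3): lcm = ab. S = 3a - 39/19b³ + 52/19b² + 234/19b - 13.
  leading term a: subtract (-6/19)·g_3 from 3a - 39/19b³ + 52/19b² + 234/19b - 13 → -39/19b³ - 65/19b² + 219/19b - 115/19
  leading term b³: no divisor's leading term divides it; move -39/19b³ to the remainder.
  leading term b²: no divisor's leading term divides it; move -65/19b² to the remainder.
  leading term b: no divisor's leading term divides it; move 219/19b to the remainder.
  leading term 1: no divisor's leading term divides it; move -115/19 to the remainder.
  remainder -39/19b³ - 65/19b² + 219/19b - 115/19 ≠ 0; add g_4 = -39/19b³ - 65/19b² + 219/19b - 115/19 to the basis.

S(f_2,g_3): lcm = ab. S = 25/2a - 39/19b³ + 845/38b² + 563/38b - 35.
  leading term a: subtract (-25/19)·g_3 from 25/2a - 39/19b³ + 845/38b² + 563/38b - 35 → -39/19b³ - 65/19b² + 219/19b - 115/19
  leading term b³: subtract (1)·g_4 from -39/19b³ - 65/19b² + 219/19b - 115/19 → 0
  remainder 0.

S(f_1,g_4): lcm = ab³. S = 4/3ab² + 73/13ab - 115/39a + 3b⁴ + 10b³ - 13b².
  leading term ab²: subtract (-4/3b)·f_1 from 4/3ab² + 73/13ab - 115/39a + 3b⁴ + 10b³ - 13b² → 21/13ab - 115/39a + 3b⁴ + 6b³ - 79/3b² + 52/3b
  leading term ab: subtract (-21/13)·f_1 from 21/13ab - 115/39a + 3b⁴ + 6b³ - 79/3b² + 52/3b → -304/39a + 3b⁴ + 6b³ - 1216/39b² + 46/39b + 21
  leading term a: subtract (32/39)·g_3 from -304/39a + 3b⁴ + 6b³ - 1216/39b² + 46/39b + 21 → 3b⁴ + 6b³ - 592/39b² + 42/13b + 115/39
  leading term b⁴: subtract (-19/13b)·g_4 from 3b⁴ + 6b³ - 592/39b² + 42/13b + 115/39 → b³ + 5/3b² - 73/13b + 115/39
  leading term b³: subtract (-19/39)·g_4 from b³ + 5/3b² - 73/13b + 115/39 → 0
  remainder 0.

S(f_2,g_4): lcm = ab³. S = 65/6ab² + 73/13ab - 115/39a + 45/2b⁴ + 25/2b³ - 35b².
  leading term ab²: subtract (-65/6b)·f_1 from 65/6ab² + 73/13ab - 115/39a + 45/2b⁴ + 25/2b³ - 35b² → -699/26ab - 115/39a + 45/2b⁴ - 20b³ - 430/3b² + 845/6b
  leading term ab: subtract (699/26)·f_1 from -699/26ab - 115/39a + 45/2b⁴ - 20b³ - 430/3b² + 845/6b → 6061/78a + 45/2b⁴ - 20b³ - 4889/78b² + 31955/78b - 699/2
  leading term a: subtract (-319/39)·g_3 from 6061/78a + 45/2b⁴ - 20b³ - 4889/78b² + 31955/78b - 699/2 → 45/2b⁴ - 20b³ - 8665/39b² + 5060/13b - 13225/78
  leading term b⁴: subtract (-285/26b)·g_4 from 45/2b⁴ - 20b³ - 8665/39b² + 5060/13b - 13225/78 → -115/2b³ - 575/6b² + 8395/26b - 13225/78
  leading term b³: subtract (2185/78)·g_4 from -115/2b³ - 575/6b² + 8395/26b - 13225/78 → 0
  remainder 0.

S(g_3,g_4): leading monomials are coprime, so the S-polynomial reduces to 0 (Buchberger's first criterion).
Every S-polynomial of the final basis reduces to 0, so we have a Gröbner basis.
Inter-reduce: drop elements whose leading term is divisible by another's, tail-reduce, and make monic.
Reduced Gröbner basis: {a + 39/19b² + 5/19b - 44/19, b³ + 5/3b² - 73/13b + 115/39}.

Buchberger on the second generating set:
h_1 = 16/5ab + 40a + 72b² + 40b - 112, LT = ab.
h_2 = -3ab - 9a - 9b² - 30b + 39, LT = ab.

S(h_1,h_2): lcm = ab. S = 19/2a + 39/2b² + 5/2b - 22.
  leading term a: no divisor's leading term divides it; move 19/2a to the remainder.
  leading term b²: no divisor's leading term divides it; move 39/2b² to the remainder.
  leading term b: no divisor's leading term divides it; move 5/2b to the remainder.
  leading term 1: no divisor's leading term divides it; move -22 to the remainder.
  remainder 19/2a + 39/2b² + 5/2b - 22 ≠ 0; add k_3 = 19/2a + 39/2b² + 5/2b - 22 to the basis.

S(h_1,k_3): lcm = ab. S = 25/2a - 39/19b³ + 845/38b² + 563/38b - 35.
  leading term a: subtract (25/19)·k_3 from 25/2a - 39/19b³ + 845/38b² + 563/38b - 35 → -39/19b³ - 65/19b² + 219/19b - 115/19
  leading term b³: no divisor's leading term divides it; move -39/19b³ to the remainder.
  leading term b²: no divisor's leading term divides it; move -65/19b² to the remainder.
  leading term b: no divisor's leading term divides it; move 219/19b to the remainder.
  leading term 1: no divisor's leading term divides it; move -115/19 to the remainder.
  remainder -39/19b³ - 65/19b² + 219/19b - 115/19 ≠ 0; add k_4 = -39/19b³ - 65/19b² + 219/19b - 115/19 to the basis.

S(h_2,k_3): lcm = ab. S = 3a - 39/19b³ + 52/19b² + 234/19b - 13.
  leading term a: subtract (6/19)·k_3 from 3a - 39/19b³ + 52/19b² + 234/19b - 13 → -39/19b³ - 65/19b² + 219/19b - 115/19
  leading term b³: subtract (1)·k_4 from -39/19b³ - 65/19b² + 219/19b - 115/19 → 0
  remainder 0.

S(h_1,k_4): lcm = ab³. S = 65/6ab² + 73/13ab - 115/39a + 45/2b⁴ + 25/2b³ - 35b².
  leading term ab²: subtract (325/96b)·h_1 from 65/6ab² + 73/13ab - 115/39a + 45/2b⁴ + 25/2b³ - 35b² → -20249/156ab - 115/39a + 45/2b⁴ - 925/4b³ - 2045/12b² + 2275/6b
  leading term ab: subtract (-101245/2496)·h_1 from -20249/156ab - 115/39a + 45/2b⁴ - 925/4b³ - 2045/12b² + 2275/6b → 168435/104a + 45/2b⁴ - 925/4b³ + 858035/312b² + 208175/104b - 708715/156
  leading term a: subtract (8865/52)·k_3 from 168435/104a + 45/2b⁴ - 925/4b³ + 858035/312b² + 208175/104b - 708715/156 → 45/2b⁴ - 925/4b³ - 89585/156b² + 81925/52b - 123625/156
  leading term b⁴: subtract (-285/26b)·k_4 from 45/2b⁴ - 925/4b³ - 89585/156b² + 81925/52b - 123625/156 → -1075/4b³ - 5375/12b² + 78475/52b - 123625/156
  leading term b³: subtract (20425/156)·k_4 from -1075/4b³ - 5375/12b² + 78475/52b - 123625/156 → 0
  remainder 0.

S(h_2,k_4): lcm = ab³. S = 4/3ab² + 73/13ab - 115/39a + 3b⁴ + 10b³ - 13b².
  leading term ab²: subtract (5/12b)·h_1 from 4/3ab² + 73/13ab - 115/39a + 3b⁴ + 10b³ - 13b² → -431/39ab - 115/39a + 3b⁴ - 20b³ - 89/3b² + 140/3b
  leading term ab: subtract (-2155/624)·h_1 from -431/39ab - 115/39a + 3b⁴ - 20b³ - 89/3b² + 140/3b → 3515/26a + 3b⁴ - 20b³ + 17081/78b² + 4805/26b - 15085/39
  leading term a: subtract (185/13)·k_3 from 3515/26a + 3b⁴ - 20b³ + 17081/78b² + 4805/26b - 15085/39 → 3b⁴ - 20b³ - 2282/39b² + 1940/13b - 2875/39
  leading term b⁴: subtract (-19/13b)·k_4 from 3b⁴ - 20b³ - 2282/39b² + 1940/13b - 2875/39 → -25b³ - 125/3b² + 1825/13b - 2875/39
  leading term b³: subtract (475/39)·k_4 from -25b³ - 125/3b² + 1825/13b - 2875/39 → 0
  remainder 0.

S(k_3,k_4): leading monomials are coprime, so the S-polynomial reduces to 0 (Buchberger's first criterion).
Every S-polynomial of the final basis reduces to 0, so we have a Gröbner basis.
Inter-reduce: drop elements whose leading term is divisible by another's, tail-reduce, and make monic.
Reduced Gröbner basis: {a + 39/19b² + 5/19b - 44/19, b³ + 5/3b² - 73/13b + 115/39}.

Same reduced basis, so the two generating sets span the same ideal.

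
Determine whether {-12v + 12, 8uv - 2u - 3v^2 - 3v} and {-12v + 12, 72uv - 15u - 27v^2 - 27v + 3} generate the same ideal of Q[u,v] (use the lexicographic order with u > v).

No, the ideals differ.

Equality of ideals is decidable: compute both reduced Gröbner bases (unique for the ordering) and check whether they agree.
Buchberger on the first generating set:
f_1 = -12v + 12, LT = v.
f_2 = 8uv - 2u - 3v^2 - 3v, LT = uv.

S(f_1,f_2): lcm = uv. S = -3/4u + 3/8v^2 + 3/8v.
  reduce S modulo (f_1, f_2):
  remainder -3/4u + 3/4 ≠ 0; add g_3 = -3/4u + 3/4 to the basis.

The other S-polynomials (S(f_1,g_3), S(f_2,g_3)) all reduce to 0 modulo the current basis, so we have a Gröbner basis.
Inter-reduce: drop elements whose leading term is divisible by another's, tail-reduce, and make monic.
Reduced Gröbner basis: {u - 1, v - 1}.

Buchberger on the second generating set:
h_1 = -12v + 12, LT = v.
h_2 = 72uv - 15u - 27v^2 - 27v + 3, LT = uv.

S(h_1,h_2): lcm = uv. S = -19/24u + 3/8v^2 + 3/8v - 1/24.
  reduce S modulo (h_1, h_2):
  remainder -19/24u + 17/24 ≠ 0; add k_3 = -19/24u + 17/24 to the basis.

The other S-polynomials (S(h_1,k_3), S(h_2,k_3)) all reduce to 0 modulo the current basis, so we have a Gröbner basis.
Inter-reduce: drop elements whose leading term is divisible by another's, tail-reduce, and make monic.
Reduced Gröbner basis: {u - 17/19, v - 1}.

These differ, so the ideals are not equal.
The choice of monomial ordering does not affect the verdict — as long as both bases are computed under the same ordering, their equality decides ideal equality.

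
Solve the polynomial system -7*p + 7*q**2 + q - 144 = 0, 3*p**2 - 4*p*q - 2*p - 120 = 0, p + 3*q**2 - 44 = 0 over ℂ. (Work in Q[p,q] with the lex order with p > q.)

Compute a lex Gröbner basis by Buchberger's algorithm.
f_1 = -7*p + 7*q**2 + q - 144, LT = p.
f_2 = 3*p**2 - 4*p*q - 2*p - 120, LT = p**2.
f_3 = p + 3*q**2 - 44, LT = p.

S(f_1,f_2): lcm = p**2. S = -p*q**2 + 25/21*p*q + 446/21*p + 40.
  reduce S modulo (f_1, f_2, f_3):
  remainder -q**4 + 22/21*q**3 + 2057/49*q**2 - 3154/147*q - 19448/49 ≠ 0; add h_4 = -q**4 + 22/21*q**3 + 2057/49*q**2 - 3154/147*q - 19448/49 to the basis.

S(f_1,f_3): lcm = p. S = -4*q**2 - 1/7*q + 452/7.
  reduce S modulo (f_1, f_2, f_3, h_4):
  remainder -4*q**2 - 1/7*q + 452/7 ≠ 0; add h_5 = -4*q**2 - 1/7*q + 452/7 to the basis.

S(f_2,f_3): lcm = p**2. S = -3*p*q**2 - 4/3*p*q + 130/3*p - 40.
  reduce S modulo (f_1, f_2, f_3, h_4, h_5):
  remainder 321973/16464*q - 321973/4116 ≠ 0; add h_6 = 321973/16464*q - 321973/4116 to the basis.

The other S-polynomials (S(f_1,h_4), S(f_2,h_4), S(f_3,h_4), S(f_1,h_5), S(f_2,h_5), S(f_3,h_5), S(h_4,h_5), S(f_1,h_6), S(f_2,h_6), S(f_3,h_6), S(h_4,h_6), S(h_5,h_6)) all reduce to 0 modulo the current basis, so we have a Gröbner basis.
Inter-reduce: drop elements whose leading term is divisible by another's, tail-reduce, and make monic.
Reduced Gröbner basis: {p + 4, q - 4}.

Since the basis is lex-ordered, q - 4 is univariate in q. Its roots are {4}. Back-substituting each root into the other basis elements fixes the other coordinates.
  q = 4: the earlier basis element becomes p + 4 = 0, giving p = -4 — point (-4, 4).

{(-4, 4)}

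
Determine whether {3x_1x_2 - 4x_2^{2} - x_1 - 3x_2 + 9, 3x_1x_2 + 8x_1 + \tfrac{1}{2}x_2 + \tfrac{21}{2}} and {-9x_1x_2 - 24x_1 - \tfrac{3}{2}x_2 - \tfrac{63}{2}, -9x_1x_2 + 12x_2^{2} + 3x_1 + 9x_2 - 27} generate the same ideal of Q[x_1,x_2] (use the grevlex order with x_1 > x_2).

Equality of ideals is decidable: compute both reduced Gröbner bases (unique for the ordering) and check whether they agree.
Buchberger on the first generating set:
f_1 = 3x_1x_2 - 4x_2^{2} - x_1 - 3x_2 + 9, LT = x_1x_2.
f_2 = 3x_1x_2 + 8x_1 + \tfrac{1}{2}x_2 + \tfrac{21}{2}, LT = x_1x_2.

S(f_1,f_2): lcm = x_1x_2. S = -\tfrac{4}{3}x_2^{2} - 3x_1 - \tfrac{7}{6}x_2 - \tfrac{1}{2}.
  leading term x_2^{2}: no divisor's leading term divides it; move -\tfrac{4}{3}x_2^{2} to the remainder.
  leading term x_1: no divisor's leading term divides it; move -3x_1 to the remainder.
  leading term x_2: no divisor's leading term divides it; move -\tfrac{7}{6}x_2 to the remainder.
  leading term 1: no divisor's leading term divides it; move -\tfrac{1}{2} to the remainder.
  remainder -\tfrac{4}{3}x_2^{2} - 3x_1 - \tfrac{7}{6}x_2 - \tfrac{1}{2} ≠ 0; add g_3 = -\tfrac{4}{3}x_2^{2} - 3x_1 - \tfrac{7}{6}x_2 - \tfrac{1}{2} to the basis.

S(f_1,g_3): lcm = x_1x_2^{2}. S = -\tfrac{4}{3}x_2^{3} - \tfrac{9}{4}x_1^{2} - \tfrac{29}{24}x_1x_2 - x_2^{2} - \tfrac{3}{8}x_1 + 3x_2.
  leading term x_2^{3}: subtract (x_2)·g_3 from -\tfrac{4}{3}x_2^{3} - \tfrac{9}{4}x_1^{2} - \tfrac{29}{24}x_1x_2 - x_2^{2} - \tfrac{3}{8}x_1 + 3x_2 → -\tfrac{9}{4}x_1^{2} + \tfrac{43}{24}x_1x_2 + \tfrac{1}{6}x_2^{2} - \tfrac{3}{8}x_1 + \tfrac{7}{2}x_2
  leading term x_1^{2}: no divisor's leading term divides it; move -\tfrac{9}{4}x_1^{2} to the remainder.
  leading term x_1x_2: subtract (\tfrac{43}{72})·f_1 from \tfrac{43}{24}x_1x_2 + \tfrac{1}{6}x_2^{2} - \tfrac{3}{8}x_1 + \tfrac{7}{2}x_2 → \tfrac{23}{9}x_2^{2} + \tfrac{2}{9}x_1 + \tfrac{127}{24}x_2 - \tfrac{43}{8}
  leading term x_2^{2}: subtract (-\tfrac{23}{12})·g_3 from \tfrac{23}{9}x_2^{2} + \tfrac{2}{9}x_1 + \tfrac{127}{24}x_2 - \tfrac{43}{8} → -\tfrac{199}{36}x_1 + \tfrac{55}{18}x_2 - \tfrac{19}{3}
  leading term x_1: no divisor's leading term divides it; move -\tfrac{199}{36}x_1 to the remainder.
  leading term x_2: no divisor's leading term divides it; move \tfrac{55}{18}x_2 to the remainder.
  leading term 1: no divisor's leading term divides it; move -\tfrac{19}{3} to the remainder.
  remainder -\tfrac{9}{4}x_1^{2} - \tfrac{199}{36}x_1 + \tfrac{55}{18}x_2 - \tfrac{19}{3} ≠ 0; add g_4 = -\tfrac{9}{4}x_1^{2} - \tfrac{199}{36}x_1 + \tfrac{55}{18}x_2 - \tfrac{19}{3} to the basis.

The other S-polynomials (S(f_2,g_3), S(f_1,g_4), S(f_2,g_4), S(g_3,g_4)) all reduce to 0 modulo the current basis, so we have a Gröbner basis.
Inter-reduce: drop elements whose leading term is divisible by another's, tail-reduce, and make monic.
Reduced Gröbner basis: {x_1^{2} + \tfrac{199}{81}x_1 - \tfrac{110}{81}x_2 + \tfrac{76}{27}, x_1x_2 + \tfrac{8}{3}x_1 + \tfrac{1}{6}x_2 + \tfrac{7}{2}, x_2^{2} + \tfrac{9}{4}x_1 + \tfrac{7}{8}x_2 + \tfrac{3}{8}}.

Buchberger on the second generating set:
h_1 = -9x_1x_2 - 24x_1 - \tfrac{3}{2}x_2 - \tfrac{63}{2}, LT = x_1x_2.
h_2 = -9x_1x_2 + 12x_2^{2} + 3x_1 + 9x_2 - 27, LT = x_1x_2.

S(h_1,h_2): lcm = x_1x_2. S = \tfrac{4}{3}x_2^{2} + 3x_1 + \tfrac{7}{6}x_2 + \tfrac{1}{2}.
  leading term x_2^{2}: no divisor's leading term divides it; move \tfrac{4}{3}x_2^{2} to the remainder.
  leading term x_1: no divisor's leading term divides it; move 3x_1 to the remainder.
  leading term x_2: no divisor's leading term divides it; move \tfrac{7}{6}x_2 to the remainder.
  leading term 1: no divisor's leading term divides it; move \tfrac{1}{2} to the remainder.
  remainder \tfrac{4}{3}x_2^{2} + 3x_1 + \tfrac{7}{6}x_2 + \tfrac{1}{2} ≠ 0; add k_3 = \tfrac{4}{3}x_2^{2} + 3x_1 + \tfrac{7}{6}x_2 + \tfrac{1}{2} to the basis.

S(h_1,k_3): lcm = x_1x_2^{2}. S = -\tfrac{9}{4}x_1^{2} + \tfrac{43}{24}x_1x_2 + \tfrac{1}{6}x_2^{2} - \tfrac{3}{8}x_1 + \tfrac{7}{2}x_2.
  leading term x_1^{2}: no divisor's leading term divides it; move -\tfrac{9}{4}x_1^{2} to the remainder.
  leading term x_1x_2: subtract (-\tfrac{43}{216})·h_1 from \tfrac{43}{24}x_1x_2 + \tfrac{1}{6}x_2^{2} - \tfrac{3}{8}x_1 + \tfrac{7}{2}x_2 → \tfrac{1}{6}x_2^{2} - \tfrac{371}{72}x_1 + \tfrac{461}{144}x_2 - \tfrac{301}{48}
  leading term x_2^{2}: subtract (\tfrac{1}{8})·k_3 from \tfrac{1}{6}x_2^{2} - \tfrac{371}{72}x_1 + \tfrac{461}{144}x_2 - \tfrac{301}{48} → -\tfrac{199}{36}x_1 + \tfrac{55}{18}x_2 - \tfrac{19}{3}
  leading term x_1: no divisor's leading term divides it; move -\tfrac{199}{36}x_1 to the remainder.
  leading term x_2: no divisor's leading term divides it; move \tfrac{55}{18}x_2 to the remainder.
  leading term 1: no divisor's leading term divides it; move -\tfrac{19}{3} to the remainder.
  remainder -\tfrac{9}{4}x_1^{2} - \tfrac{199}{36}x_1 + \tfrac{55}{18}x_2 - \tfrac{19}{3} ≠ 0; add k_4 = -\tfrac{9}{4}x_1^{2} - \tfrac{199}{36}x_1 + \tfrac{55}{18}x_2 - \tfrac{19}{3} to the basis.

The other S-polynomials (S(h_2,k_3), S(h_1,k_4), S(h_2,k_4), S(k_3,k_4)) all reduce to 0 modulo the current basis, so we have a Gröbner basis.
Inter-reduce: drop elements whose leading term is divisible by another's, tail-reduce, and make monic.
Reduced Gröbner basis: {x_1^{2} + \tfrac{199}{81}x_1 - \tfrac{110}{81}x_2 + \tfrac{76}{27}, x_1x_2 + \tfrac{8}{3}x_1 + \tfrac{1}{6}x_2 + \tfrac{7}{2}, x_2^{2} + \tfrac{9}{4}x_1 + \tfrac{7}{8}x_2 + \tfrac{3}{8}}.

The two bases agree; hence the ideals are identical.
The same test decides containment: I ⊆ J iff every generator of I reduces to 0 modulo a Gröbner basis of J.

Yes, the ideals are equal.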